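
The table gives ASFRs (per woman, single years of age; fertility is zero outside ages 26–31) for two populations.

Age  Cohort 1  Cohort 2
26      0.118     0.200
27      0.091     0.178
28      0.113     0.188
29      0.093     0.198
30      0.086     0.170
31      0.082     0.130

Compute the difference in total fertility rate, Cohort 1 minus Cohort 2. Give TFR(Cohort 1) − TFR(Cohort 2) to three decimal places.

Cohort 1:
  Sum of ASFRs = 0.118 + 0.091 + 0.113 + 0.093 + 0.086 + 0.082 = 0.583
  TFR = 0.583
Cohort 2:
  Sum of ASFRs = 0.200 + 0.178 + 0.188 + 0.198 + 0.170 + 0.130 = 1.064
  TFR = 1.064
Difference = 0.583 − 1.064 = -0.481

-0.481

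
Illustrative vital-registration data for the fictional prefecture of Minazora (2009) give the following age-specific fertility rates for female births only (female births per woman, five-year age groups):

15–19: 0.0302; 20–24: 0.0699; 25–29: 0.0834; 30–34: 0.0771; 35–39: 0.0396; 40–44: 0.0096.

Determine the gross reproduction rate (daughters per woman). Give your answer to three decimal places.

Sum of female ASFRs = 0.0302 + 0.0699 + 0.0834 + 0.0771 + 0.0396 + 0.0096 = 0.3098
GRR = 5 × 0.3098 = 1.549

1.549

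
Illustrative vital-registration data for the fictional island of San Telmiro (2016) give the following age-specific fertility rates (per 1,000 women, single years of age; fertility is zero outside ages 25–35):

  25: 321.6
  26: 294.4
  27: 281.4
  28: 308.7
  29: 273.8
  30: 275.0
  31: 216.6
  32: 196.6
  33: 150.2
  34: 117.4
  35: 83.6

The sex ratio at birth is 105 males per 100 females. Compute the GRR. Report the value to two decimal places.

Proportion female at birth = 100 / (100 + 105) = 0.48780.
Sum of ASFRs = 321.6 + 294.4 + 281.4 + 308.7 + 273.8 + 275.0 + 216.6 + 196.6 + 150.2 + 117.4 + 83.6 = 2519.3
TFR = 2519.3 / 1000 = 2.5193
GRR = 0.48780 × 2.5193 = 1.22891

1.23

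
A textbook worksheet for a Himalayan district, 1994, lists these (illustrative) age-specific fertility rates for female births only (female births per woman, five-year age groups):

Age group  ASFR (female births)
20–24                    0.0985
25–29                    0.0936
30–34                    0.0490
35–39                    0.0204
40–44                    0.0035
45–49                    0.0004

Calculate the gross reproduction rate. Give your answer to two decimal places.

1.33

Sum of female ASFRs = 0.0985 + 0.0936 + 0.0490 + 0.0204 + 0.0035 + 0.0004 = 0.2654
GRR = 5 × 0.2654 = 1.327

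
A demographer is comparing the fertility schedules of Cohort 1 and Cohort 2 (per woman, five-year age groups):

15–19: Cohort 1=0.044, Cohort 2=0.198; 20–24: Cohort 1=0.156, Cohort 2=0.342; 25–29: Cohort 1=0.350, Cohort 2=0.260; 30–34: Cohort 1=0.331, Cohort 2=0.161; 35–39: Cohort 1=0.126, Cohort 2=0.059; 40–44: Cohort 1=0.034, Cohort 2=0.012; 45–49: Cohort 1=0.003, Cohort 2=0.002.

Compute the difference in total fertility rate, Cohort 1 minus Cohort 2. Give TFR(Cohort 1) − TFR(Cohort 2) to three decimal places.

Cohort 1:
  Sum of ASFRs = 0.044 + 0.156 + 0.350 + 0.331 + 0.126 + 0.034 + 0.003 = 1.044
  TFR = 5 × 1.044 = 5.22
Cohort 2:
  Sum of ASFRs = 0.198 + 0.342 + 0.260 + 0.161 + 0.059 + 0.012 + 0.002 = 1.034
  TFR = 5 × 1.034 = 5.17
Difference = 5.22 − 5.17 = 0.05

0.050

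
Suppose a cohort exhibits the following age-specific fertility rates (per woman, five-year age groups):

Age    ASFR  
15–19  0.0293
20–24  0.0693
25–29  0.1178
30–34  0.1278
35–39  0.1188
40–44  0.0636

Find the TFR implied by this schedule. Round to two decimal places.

Sum of ASFRs = 0.0293 + 0.0693 + 0.1178 + 0.1278 + 0.1188 + 0.0636 = 0.5266
TFR = 5 × 0.5266 = 2.633

2.63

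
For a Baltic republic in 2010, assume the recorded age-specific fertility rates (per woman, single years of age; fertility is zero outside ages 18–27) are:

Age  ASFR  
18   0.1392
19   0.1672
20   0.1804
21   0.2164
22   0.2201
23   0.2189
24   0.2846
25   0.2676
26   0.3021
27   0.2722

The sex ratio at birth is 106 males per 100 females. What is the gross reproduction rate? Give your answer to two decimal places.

Proportion female at birth = 100 / (100 + 106) = 0.48544.
Sum of ASFRs = 0.1392 + 0.1672 + 0.1804 + 0.2164 + 0.2201 + 0.2189 + 0.2846 + 0.2676 + 0.3021 + 0.2722 = 2.2687
TFR = 2.2687
GRR = 0.48544 × 2.2687 = 1.10132

1.10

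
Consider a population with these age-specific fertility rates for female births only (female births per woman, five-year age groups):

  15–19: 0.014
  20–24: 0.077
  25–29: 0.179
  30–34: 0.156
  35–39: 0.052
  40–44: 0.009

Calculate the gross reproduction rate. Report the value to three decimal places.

2.435

Sum of female ASFRs = 0.014 + 0.077 + 0.179 + 0.156 + 0.052 + 0.009 = 0.487
GRR = 5 × 0.487 = 2.435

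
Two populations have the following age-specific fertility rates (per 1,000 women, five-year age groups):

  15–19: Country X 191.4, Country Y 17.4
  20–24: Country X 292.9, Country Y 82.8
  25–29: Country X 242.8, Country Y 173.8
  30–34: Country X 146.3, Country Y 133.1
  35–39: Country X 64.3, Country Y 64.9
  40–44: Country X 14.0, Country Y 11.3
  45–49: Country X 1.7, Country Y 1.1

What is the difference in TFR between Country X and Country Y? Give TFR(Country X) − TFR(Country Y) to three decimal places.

2.345

Country X:
  Sum of ASFRs = 191.4 + 292.9 + 242.8 + 146.3 + 64.3 + 14.0 + 1.7 = 953.4
  TFR = 5 × 953.4 / 1000 = 4.767
Country Y:
  Sum of ASFRs = 17.4 + 82.8 + 173.8 + 133.1 + 64.9 + 11.3 + 1.1 = 484.4
  TFR = 5 × 484.4 / 1000 = 2.422
Difference = 4.767 − 2.422 = 2.345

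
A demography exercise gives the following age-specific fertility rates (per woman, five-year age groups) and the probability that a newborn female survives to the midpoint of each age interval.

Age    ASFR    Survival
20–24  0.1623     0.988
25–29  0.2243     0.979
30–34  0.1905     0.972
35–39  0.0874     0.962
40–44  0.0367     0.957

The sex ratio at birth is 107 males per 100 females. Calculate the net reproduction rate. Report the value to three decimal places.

Proportion female at birth = 100 / (100 + 107) = 0.48309.
Weighting each age-specific rate by interval width and survival:
  20–24: 5 × 0.1623 × 0.988 = 0.80176
  25–29: 5 × 0.2243 × 0.979 = 1.09795
  30–34: 5 × 0.1905 × 0.972 = 0.92583
  35–39: 5 × 0.0874 × 0.962 = 0.42039
  40–44: 5 × 0.0367 × 0.957 = 0.17561
Sum = 3.42154
NRR = 0.48309 × 3.42154 = 1.65291
With NRR above 1 the population is above replacement fertility.

1.653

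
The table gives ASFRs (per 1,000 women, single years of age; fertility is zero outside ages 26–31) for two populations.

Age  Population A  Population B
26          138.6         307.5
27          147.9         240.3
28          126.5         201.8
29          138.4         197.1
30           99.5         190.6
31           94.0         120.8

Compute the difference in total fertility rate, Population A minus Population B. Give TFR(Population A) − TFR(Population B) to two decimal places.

-0.51

Population A:
  Sum of ASFRs = 138.6 + 147.9 + 126.5 + 138.4 + 99.5 + 94.0 = 744.9
  TFR = 744.9 / 1000 = 0.7449
Population B:
  Sum of ASFRs = 307.5 + 240.3 + 201.8 + 197.1 + 190.6 + 120.8 = 1258.1
  TFR = 1258.1 / 1000 = 1.2581
Difference = 0.7449 − 1.2581 = -0.5132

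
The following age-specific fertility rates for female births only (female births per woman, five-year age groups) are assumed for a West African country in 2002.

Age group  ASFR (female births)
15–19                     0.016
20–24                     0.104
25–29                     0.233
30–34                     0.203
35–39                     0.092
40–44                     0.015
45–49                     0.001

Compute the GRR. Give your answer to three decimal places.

3.320

Sum of female ASFRs = 0.016 + 0.104 + 0.233 + 0.203 + 0.092 + 0.015 + 0.001 = 0.664
GRR = 5 × 0.664 = 3.32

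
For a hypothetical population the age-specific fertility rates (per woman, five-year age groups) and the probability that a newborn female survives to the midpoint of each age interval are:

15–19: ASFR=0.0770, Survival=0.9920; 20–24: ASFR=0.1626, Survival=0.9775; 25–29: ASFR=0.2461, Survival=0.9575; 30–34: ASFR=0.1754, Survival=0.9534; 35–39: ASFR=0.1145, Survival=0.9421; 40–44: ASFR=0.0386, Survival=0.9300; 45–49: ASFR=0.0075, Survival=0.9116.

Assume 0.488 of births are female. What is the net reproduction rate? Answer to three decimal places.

Proportion female at birth = 0.488.
Survival-weighted fertility by age (5·fₓ·Sₓ):
  15–19: 5 × 0.0770 × 0.9920 = 0.38192
  20–24: 5 × 0.1626 × 0.9775 = 0.79471
  25–29: 5 × 0.2461 × 0.9575 = 1.17820
  30–34: 5 × 0.1754 × 0.9534 = 0.83613
  35–39: 5 × 0.1145 × 0.9421 = 0.53935
  40–44: 5 × 0.0386 × 0.9300 = 0.17949
  45–49: 5 × 0.0075 × 0.9116 = 0.03419
Sum = 3.94399
NRR = 0.488 × 3.94399 = 1.92467

1.925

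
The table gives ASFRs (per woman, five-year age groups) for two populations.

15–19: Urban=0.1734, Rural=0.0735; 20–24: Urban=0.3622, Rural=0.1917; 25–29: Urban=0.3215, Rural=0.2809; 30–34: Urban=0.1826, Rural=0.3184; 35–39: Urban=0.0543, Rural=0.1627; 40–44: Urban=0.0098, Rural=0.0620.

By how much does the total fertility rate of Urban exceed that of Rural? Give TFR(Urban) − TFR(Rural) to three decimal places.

Urban:
  Sum of ASFRs = 0.1734 + 0.3622 + 0.3215 + 0.1826 + 0.0543 + 0.0098 = 1.1038
  TFR = 5 × 1.1038 = 5.519
Rural:
  Sum of ASFRs = 0.0735 + 0.1917 + 0.2809 + 0.3184 + 0.1627 + 0.0620 = 1.0892
  TFR = 5 × 1.0892 = 5.446
Difference = 5.519 − 5.446 = 0.073

0.073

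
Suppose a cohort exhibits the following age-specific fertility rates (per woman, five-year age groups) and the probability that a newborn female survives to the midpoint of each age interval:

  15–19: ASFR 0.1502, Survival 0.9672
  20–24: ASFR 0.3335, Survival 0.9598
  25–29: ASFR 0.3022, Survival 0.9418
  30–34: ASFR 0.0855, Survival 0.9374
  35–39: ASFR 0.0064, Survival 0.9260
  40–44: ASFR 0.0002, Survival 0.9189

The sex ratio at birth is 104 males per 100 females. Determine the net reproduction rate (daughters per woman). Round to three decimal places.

Proportion female at birth = 100 / (100 + 104) = 0.49020.
Per-age-group product (5 × ASFR × survival probability):
  15–19: 5 × 0.1502 × 0.9672 = 0.72637
  20–24: 5 × 0.3335 × 0.9598 = 1.60047
  25–29: 5 × 0.3022 × 0.9418 = 1.42306
  30–34: 5 × 0.0855 × 0.9374 = 0.40074
  35–39: 5 × 0.0064 × 0.9260 = 0.02963
  40–44: 5 × 0.0002 × 0.9189 = 0.00092
Sum = 4.18119
NRR = 0.49020 × 4.18119 = 2.04962

2.050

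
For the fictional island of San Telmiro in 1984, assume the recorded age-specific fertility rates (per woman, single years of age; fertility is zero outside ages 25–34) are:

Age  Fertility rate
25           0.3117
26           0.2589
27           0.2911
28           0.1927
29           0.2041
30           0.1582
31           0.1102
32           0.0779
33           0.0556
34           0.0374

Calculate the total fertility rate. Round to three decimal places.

Sum of ASFRs = 0.3117 + 0.2589 + 0.2911 + 0.1927 + 0.2041 + 0.1582 + 0.1102 + 0.0779 + 0.0556 + 0.0374 = 1.6978
TFR = 1.6978

1.698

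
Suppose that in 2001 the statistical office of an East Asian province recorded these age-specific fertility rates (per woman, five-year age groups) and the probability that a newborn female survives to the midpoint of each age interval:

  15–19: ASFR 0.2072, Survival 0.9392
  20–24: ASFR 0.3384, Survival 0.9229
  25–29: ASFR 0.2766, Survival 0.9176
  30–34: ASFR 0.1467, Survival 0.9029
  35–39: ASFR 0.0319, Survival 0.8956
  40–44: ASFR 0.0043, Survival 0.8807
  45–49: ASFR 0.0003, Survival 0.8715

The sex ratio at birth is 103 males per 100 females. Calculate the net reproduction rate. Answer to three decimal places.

2.280

Proportion female at birth = 100 / (100 + 103) = 0.49261.
Weighting each age-specific rate by interval width and survival:
  15–19: 5 × 0.2072 × 0.9392 = 0.97301
  20–24: 5 × 0.3384 × 0.9229 = 1.56155
  25–29: 5 × 0.2766 × 0.9176 = 1.26904
  30–34: 5 × 0.1467 × 0.9029 = 0.66228
  35–39: 5 × 0.0319 × 0.8956 = 0.14285
  40–44: 5 × 0.0043 × 0.8807 = 0.01894
  45–49: 5 × 0.0003 × 0.8715 = 0.00131
Sum = 4.62898
NRR = 0.49261 × 4.62898 = 2.28028
NRR > 1, so each generation more than replaces itself.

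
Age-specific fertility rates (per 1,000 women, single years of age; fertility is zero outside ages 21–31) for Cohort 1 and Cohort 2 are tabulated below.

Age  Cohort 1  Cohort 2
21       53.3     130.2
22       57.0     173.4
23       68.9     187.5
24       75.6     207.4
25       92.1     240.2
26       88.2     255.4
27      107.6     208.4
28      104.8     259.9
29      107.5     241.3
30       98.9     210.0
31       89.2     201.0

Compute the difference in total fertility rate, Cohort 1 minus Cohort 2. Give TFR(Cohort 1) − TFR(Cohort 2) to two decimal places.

Cohort 1:
  Sum of ASFRs = 53.3 + 57.0 + 68.9 + 75.6 + 92.1 + 88.2 + 107.6 + 104.8 + 107.5 + 98.9 + 89.2 = 943.1
  TFR = 943.1 / 1000 = 0.9431
Cohort 2:
  Sum of ASFRs = 130.2 + 173.4 + 187.5 + 207.4 + 240.2 + 255.4 + 208.4 + 259.9 + 241.3 + 210.0 + 201.0 = 2314.7
  TFR = 2314.7 / 1000 = 2.3147
Difference = 0.9431 − 2.3147 = -1.3716

-1.37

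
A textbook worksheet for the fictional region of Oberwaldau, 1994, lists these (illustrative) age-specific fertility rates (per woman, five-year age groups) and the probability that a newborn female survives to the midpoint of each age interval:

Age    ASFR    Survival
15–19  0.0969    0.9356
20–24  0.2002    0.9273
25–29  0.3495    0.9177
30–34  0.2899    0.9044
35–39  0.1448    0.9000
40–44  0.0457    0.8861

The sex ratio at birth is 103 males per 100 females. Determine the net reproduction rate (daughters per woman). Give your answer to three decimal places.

2.537

Proportion female at birth = 100 / (100 + 103) = 0.49261.
Each age group contributes 5 × ASFR × survival:
  15–19: 5 × 0.0969 × 0.9356 = 0.45330
  20–24: 5 × 0.2002 × 0.9273 = 0.92823
  25–29: 5 × 0.3495 × 0.9177 = 1.60368
  30–34: 5 × 0.2899 × 0.9044 = 1.31093
  35–39: 5 × 0.1448 × 0.9000 = 0.65160
  40–44: 5 × 0.0457 × 0.8861 = 0.20247
Sum = 5.15021
NRR = 0.49261 × 5.15021 = 2.53704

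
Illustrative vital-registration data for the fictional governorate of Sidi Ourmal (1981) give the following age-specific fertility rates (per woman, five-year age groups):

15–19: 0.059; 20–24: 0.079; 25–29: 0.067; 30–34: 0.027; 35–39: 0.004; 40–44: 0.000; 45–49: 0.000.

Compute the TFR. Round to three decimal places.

Sum of ASFRs = 0.059 + 0.079 + 0.067 + 0.027 + 0.004 + 0.000 + 0.000 = 0.236
TFR = 5 × 0.236 = 1.18

1.180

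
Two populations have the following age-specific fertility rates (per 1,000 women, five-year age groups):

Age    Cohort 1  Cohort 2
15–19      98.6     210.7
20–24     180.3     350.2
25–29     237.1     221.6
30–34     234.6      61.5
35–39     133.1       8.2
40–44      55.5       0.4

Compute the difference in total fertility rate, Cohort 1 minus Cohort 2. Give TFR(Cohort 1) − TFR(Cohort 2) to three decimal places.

0.433

Cohort 1:
  Sum of ASFRs = 98.6 + 180.3 + 237.1 + 234.6 + 133.1 + 55.5 = 939.2
  TFR = 5 × 939.2 / 1000 = 4.696
Cohort 2:
  Sum of ASFRs = 210.7 + 350.2 + 221.6 + 61.5 + 8.2 + 0.4 = 852.6
  TFR = 5 × 852.6 / 1000 = 4.263
Difference = 4.696 − 4.263 = 0.433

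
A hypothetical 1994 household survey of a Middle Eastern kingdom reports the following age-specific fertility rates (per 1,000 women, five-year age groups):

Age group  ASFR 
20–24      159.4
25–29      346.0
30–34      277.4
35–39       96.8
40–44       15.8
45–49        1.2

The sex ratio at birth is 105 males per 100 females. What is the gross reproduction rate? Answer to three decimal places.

2.187

Proportion female at birth = 100 / (100 + 105) = 0.48780.
Sum of ASFRs = 159.4 + 346.0 + 277.4 + 96.8 + 15.8 + 1.2 = 896.6
TFR = 5 × 896.6 / 1000 = 4.483
GRR = 0.48780 × 4.483 = 2.18681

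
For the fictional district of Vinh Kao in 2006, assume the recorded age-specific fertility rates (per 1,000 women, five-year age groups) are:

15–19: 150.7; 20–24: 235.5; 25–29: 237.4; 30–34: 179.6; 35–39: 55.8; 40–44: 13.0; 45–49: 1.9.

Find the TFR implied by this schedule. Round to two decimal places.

4.37

Sum of ASFRs = 150.7 + 235.5 + 237.4 + 179.6 + 55.8 + 13.0 + 1.9 = 873.9
TFR = 5 × 873.9 / 1000 = 4.3695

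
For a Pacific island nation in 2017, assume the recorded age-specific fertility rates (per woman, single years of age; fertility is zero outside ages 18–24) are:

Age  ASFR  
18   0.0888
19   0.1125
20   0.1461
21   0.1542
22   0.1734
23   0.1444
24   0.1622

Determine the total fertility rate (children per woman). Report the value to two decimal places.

Sum of ASFRs = 0.0888 + 0.1125 + 0.1461 + 0.1542 + 0.1734 + 0.1444 + 0.1622 = 0.9816
TFR = 0.9816

0.98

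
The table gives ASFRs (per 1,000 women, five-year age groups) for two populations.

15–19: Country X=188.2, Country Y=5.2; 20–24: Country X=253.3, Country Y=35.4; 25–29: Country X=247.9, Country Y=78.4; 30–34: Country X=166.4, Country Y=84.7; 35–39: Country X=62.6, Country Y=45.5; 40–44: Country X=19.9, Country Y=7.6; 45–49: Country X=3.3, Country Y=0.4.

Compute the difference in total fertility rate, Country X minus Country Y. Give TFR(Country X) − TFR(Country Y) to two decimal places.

3.42

Country X:
  Sum of ASFRs = 188.2 + 253.3 + 247.9 + 166.4 + 62.6 + 19.9 + 3.3 = 941.6
  TFR = 5 × 941.6 / 1000 = 4.708
Country Y:
  Sum of ASFRs = 5.2 + 35.4 + 78.4 + 84.7 + 45.5 + 7.6 + 0.4 = 257.2
  TFR = 5 × 257.2 / 1000 = 1.286
Difference = 4.708 − 1.286 = 3.422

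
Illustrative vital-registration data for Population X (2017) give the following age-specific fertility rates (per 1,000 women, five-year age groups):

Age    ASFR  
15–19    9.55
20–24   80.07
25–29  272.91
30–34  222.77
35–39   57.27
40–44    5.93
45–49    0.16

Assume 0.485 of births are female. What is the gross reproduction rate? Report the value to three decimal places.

1.573

Proportion female at birth = 0.485.
Sum of ASFRs = 9.55 + 80.07 + 272.91 + 222.77 + 57.27 + 5.93 + 0.16 = 648.66
TFR = 5 × 648.66 / 1000 = 3.2433
GRR = 0.485 × 3.2433 = 1.57300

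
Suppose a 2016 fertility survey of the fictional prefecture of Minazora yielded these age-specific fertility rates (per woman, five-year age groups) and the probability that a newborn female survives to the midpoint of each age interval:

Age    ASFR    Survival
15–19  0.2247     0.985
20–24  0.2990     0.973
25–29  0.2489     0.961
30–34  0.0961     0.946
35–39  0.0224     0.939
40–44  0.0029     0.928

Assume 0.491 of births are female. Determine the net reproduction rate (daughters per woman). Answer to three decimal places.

Proportion female at birth = 0.491.
Per-age-group product (5 × ASFR × survival probability):
  15–19: 5 × 0.2247 × 0.985 = 1.10665
  20–24: 5 × 0.2990 × 0.973 = 1.45464
  25–29: 5 × 0.2489 × 0.961 = 1.19596
  30–34: 5 × 0.0961 × 0.946 = 0.45455
  35–39: 5 × 0.0224 × 0.939 = 0.10517
  40–44: 5 × 0.0029 × 0.928 = 0.01346
Sum = 4.33043
NRR = 0.491 × 4.33043 = 2.12624

2.126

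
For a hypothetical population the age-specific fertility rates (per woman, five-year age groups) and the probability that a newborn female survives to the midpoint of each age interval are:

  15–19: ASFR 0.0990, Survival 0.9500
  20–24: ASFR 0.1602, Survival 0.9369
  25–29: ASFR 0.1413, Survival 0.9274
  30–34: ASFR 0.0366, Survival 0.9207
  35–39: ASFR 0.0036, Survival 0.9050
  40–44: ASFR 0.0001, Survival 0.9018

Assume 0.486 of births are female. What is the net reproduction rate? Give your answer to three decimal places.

1.002

Proportion female at birth = 0.486.
Each age group contributes 5 × ASFR × survival:
  15–19: 5 × 0.0990 × 0.9500 = 0.47025
  20–24: 5 × 0.1602 × 0.9369 = 0.75046
  25–29: 5 × 0.1413 × 0.9274 = 0.65521
  30–34: 5 × 0.0366 × 0.9207 = 0.16849
  35–39: 5 × 0.0036 × 0.9050 = 0.01629
  40–44: 5 × 0.0001 × 0.9018 = 0.00045
Sum = 2.06115
NRR = 0.486 × 2.06115 = 1.00172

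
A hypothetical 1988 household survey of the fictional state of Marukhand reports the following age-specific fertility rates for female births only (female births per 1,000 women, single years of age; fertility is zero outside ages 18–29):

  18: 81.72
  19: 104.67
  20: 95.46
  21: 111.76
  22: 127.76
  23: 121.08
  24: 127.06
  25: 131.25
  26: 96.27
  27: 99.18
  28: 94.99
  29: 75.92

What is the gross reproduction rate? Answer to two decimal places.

1.27

Sum of female ASFRs = 81.72 + 104.67 + 95.46 + 111.76 + 127.76 + 121.08 + 127.06 + 131.25 + 96.27 + 99.18 + 94.99 + 75.92 = 1267.12
GRR = 1267.12 / 1000 = 1.26712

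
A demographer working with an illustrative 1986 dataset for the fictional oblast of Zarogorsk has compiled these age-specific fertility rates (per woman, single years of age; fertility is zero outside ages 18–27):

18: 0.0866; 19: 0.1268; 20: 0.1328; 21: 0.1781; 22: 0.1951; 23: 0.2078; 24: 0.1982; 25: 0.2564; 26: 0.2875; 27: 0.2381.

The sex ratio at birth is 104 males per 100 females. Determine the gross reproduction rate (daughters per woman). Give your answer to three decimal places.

0.935

Proportion female at birth = 100 / (100 + 104) = 0.49020.
Sum of ASFRs = 0.0866 + 0.1268 + 0.1328 + 0.1781 + 0.1951 + 0.2078 + 0.1982 + 0.2564 + 0.2875 + 0.2381 = 1.9074
TFR = 1.9074
GRR = 0.49020 × 1.9074 = 0.93501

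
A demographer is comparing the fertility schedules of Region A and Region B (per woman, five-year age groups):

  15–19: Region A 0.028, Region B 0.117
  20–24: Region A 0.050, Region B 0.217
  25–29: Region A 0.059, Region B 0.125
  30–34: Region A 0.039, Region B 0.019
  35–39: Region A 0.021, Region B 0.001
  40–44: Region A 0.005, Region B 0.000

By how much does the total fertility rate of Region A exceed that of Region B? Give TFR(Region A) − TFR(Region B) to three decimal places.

-1.385

Region A:
  Sum of ASFRs = 0.028 + 0.050 + 0.059 + 0.039 + 0.021 + 0.005 = 0.202
  TFR = 5 × 0.202 = 1.01
Region B:
  Sum of ASFRs = 0.117 + 0.217 + 0.125 + 0.019 + 0.001 + 0.000 = 0.479
  TFR = 5 × 0.479 = 2.395
Difference = 1.01 − 2.395 = -1.385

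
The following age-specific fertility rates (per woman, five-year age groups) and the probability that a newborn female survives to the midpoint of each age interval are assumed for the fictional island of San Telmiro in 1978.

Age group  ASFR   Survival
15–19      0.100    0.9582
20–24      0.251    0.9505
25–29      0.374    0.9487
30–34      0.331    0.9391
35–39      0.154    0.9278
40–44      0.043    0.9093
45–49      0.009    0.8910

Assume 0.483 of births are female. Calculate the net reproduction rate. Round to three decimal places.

Proportion female at birth = 0.483.
Each age group contributes 5 × ASFR × survival:
  15–19: 5 × 0.100 × 0.9582 = 0.47910
  20–24: 5 × 0.251 × 0.9505 = 1.19288
  25–29: 5 × 0.374 × 0.9487 = 1.77407
  30–34: 5 × 0.331 × 0.9391 = 1.55421
  35–39: 5 × 0.154 × 0.9278 = 0.71441
  40–44: 5 × 0.043 × 0.9093 = 0.19550
  45–49: 5 × 0.009 × 0.8910 = 0.04010
Sum = 5.95027
NRR = 0.483 × 5.95027 = 2.87398

2.874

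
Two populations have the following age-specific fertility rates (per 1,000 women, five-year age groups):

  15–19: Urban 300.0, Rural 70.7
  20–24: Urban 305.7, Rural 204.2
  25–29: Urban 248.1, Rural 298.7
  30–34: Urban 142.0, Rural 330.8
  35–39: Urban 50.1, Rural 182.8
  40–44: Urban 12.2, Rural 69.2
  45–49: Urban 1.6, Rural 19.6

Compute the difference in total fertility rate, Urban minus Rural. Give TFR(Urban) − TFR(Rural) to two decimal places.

Urban:
  Sum of ASFRs = 300.0 + 305.7 + 248.1 + 142.0 + 50.1 + 12.2 + 1.6 = 1059.7
  TFR = 5 × 1059.7 / 1000 = 5.2985
Rural:
  Sum of ASFRs = 70.7 + 204.2 + 298.7 + 330.8 + 182.8 + 69.2 + 19.6 = 1176.0
  TFR = 5 × 1176.0 / 1000 = 5.88
Difference = 5.2985 − 5.88 = -0.5815

-0.58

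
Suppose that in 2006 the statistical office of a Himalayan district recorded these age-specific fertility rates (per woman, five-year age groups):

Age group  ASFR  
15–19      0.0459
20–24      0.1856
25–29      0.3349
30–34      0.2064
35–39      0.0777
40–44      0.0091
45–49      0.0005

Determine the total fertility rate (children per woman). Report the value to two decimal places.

Sum of ASFRs = 0.0459 + 0.1856 + 0.3349 + 0.2064 + 0.0777 + 0.0091 + 0.0005 = 0.8601
TFR = 5 × 0.8601 = 4.3005

4.30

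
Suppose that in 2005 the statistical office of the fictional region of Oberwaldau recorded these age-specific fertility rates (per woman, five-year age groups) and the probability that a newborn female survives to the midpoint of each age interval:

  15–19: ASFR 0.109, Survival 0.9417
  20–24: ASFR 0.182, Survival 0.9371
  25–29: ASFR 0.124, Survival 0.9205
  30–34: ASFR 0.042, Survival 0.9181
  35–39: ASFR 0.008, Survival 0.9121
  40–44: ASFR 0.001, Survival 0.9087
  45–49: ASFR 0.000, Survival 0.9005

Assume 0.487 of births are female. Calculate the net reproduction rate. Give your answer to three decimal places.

Proportion female at birth = 0.487.
Each age group contributes 5 × ASFR × survival:
  15–19: 5 × 0.109 × 0.9417 = 0.51323
  20–24: 5 × 0.182 × 0.9371 = 0.85276
  25–29: 5 × 0.124 × 0.9205 = 0.57071
  30–34: 5 × 0.042 × 0.9181 = 0.19280
  35–39: 5 × 0.008 × 0.9121 = 0.03648
  40–44: 5 × 0.001 × 0.9087 = 0.00454
  45–49: 5 × 0.000 × 0.9005 = 0.00000
Sum = 2.17052
NRR = 0.487 × 2.17052 = 1.05704
NRR > 1, so each generation more than replaces itself.

1.057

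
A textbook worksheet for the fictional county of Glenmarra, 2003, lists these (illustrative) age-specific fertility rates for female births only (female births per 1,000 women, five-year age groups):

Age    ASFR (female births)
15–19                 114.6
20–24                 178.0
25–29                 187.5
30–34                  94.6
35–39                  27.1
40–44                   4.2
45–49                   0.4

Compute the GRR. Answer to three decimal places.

3.032

Sum of female ASFRs = 114.6 + 178.0 + 187.5 + 94.6 + 27.1 + 4.2 + 0.4 = 606.4
GRR = 5 × 606.4 / 1000 = 3.032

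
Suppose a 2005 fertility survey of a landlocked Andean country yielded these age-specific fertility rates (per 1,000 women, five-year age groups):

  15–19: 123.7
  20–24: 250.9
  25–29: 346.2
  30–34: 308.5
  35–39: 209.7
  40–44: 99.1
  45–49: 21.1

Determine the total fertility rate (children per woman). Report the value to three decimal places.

6.796

Sum of ASFRs = 123.7 + 250.9 + 346.2 + 308.5 + 209.7 + 99.1 + 21.1 = 1359.2
TFR = 5 × 1359.2 / 1000 = 6.796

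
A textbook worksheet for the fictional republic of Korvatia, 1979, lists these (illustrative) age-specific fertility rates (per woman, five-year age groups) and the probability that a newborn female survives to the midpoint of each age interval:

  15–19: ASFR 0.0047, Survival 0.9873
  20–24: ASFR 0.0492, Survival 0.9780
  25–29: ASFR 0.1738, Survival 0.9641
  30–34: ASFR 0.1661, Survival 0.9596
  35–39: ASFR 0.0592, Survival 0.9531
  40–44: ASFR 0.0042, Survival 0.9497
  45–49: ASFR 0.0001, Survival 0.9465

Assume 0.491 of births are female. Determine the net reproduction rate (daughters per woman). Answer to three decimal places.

Proportion female at birth = 0.491.
Weighting each age-specific rate by interval width and survival:
  15–19: 5 × 0.0047 × 0.9873 = 0.02320
  20–24: 5 × 0.0492 × 0.9780 = 0.24059
  25–29: 5 × 0.1738 × 0.9641 = 0.83780
  30–34: 5 × 0.1661 × 0.9596 = 0.79695
  35–39: 5 × 0.0592 × 0.9531 = 0.28212
  40–44: 5 × 0.0042 × 0.9497 = 0.01994
  45–49: 5 × 0.0001 × 0.9465 = 0.00047
Sum = 2.20107
NRR = 0.491 × 2.20107 = 1.08073
An NRR exceeding 1 indicates intrinsic growth under these rates.

1.081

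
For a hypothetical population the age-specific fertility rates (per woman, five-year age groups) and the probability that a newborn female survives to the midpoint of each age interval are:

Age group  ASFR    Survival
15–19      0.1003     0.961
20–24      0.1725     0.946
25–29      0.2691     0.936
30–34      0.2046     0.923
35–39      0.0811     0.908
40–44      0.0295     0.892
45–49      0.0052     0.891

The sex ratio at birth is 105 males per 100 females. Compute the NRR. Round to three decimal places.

1.963

Proportion female at birth = 100 / (100 + 105) = 0.48780.
Per-age-group product (5 × ASFR × survival probability):
  15–19: 5 × 0.1003 × 0.961 = 0.48194
  20–24: 5 × 0.1725 × 0.946 = 0.81593
  25–29: 5 × 0.2691 × 0.936 = 1.25939
  30–34: 5 × 0.2046 × 0.923 = 0.94423
  35–39: 5 × 0.0811 × 0.908 = 0.36819
  40–44: 5 × 0.0295 × 0.892 = 0.13157
  45–49: 5 × 0.0052 × 0.891 = 0.02317
Sum = 4.02442
NRR = 0.48780 × 4.02442 = 1.96311
NRR > 1, so each generation more than replaces itself.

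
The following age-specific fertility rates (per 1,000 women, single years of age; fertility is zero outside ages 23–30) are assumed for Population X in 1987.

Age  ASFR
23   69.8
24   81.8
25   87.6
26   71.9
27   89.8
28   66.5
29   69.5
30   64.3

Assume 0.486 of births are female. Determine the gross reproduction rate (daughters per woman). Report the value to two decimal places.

0.29

Proportion female at birth = 0.486.
Sum of ASFRs = 69.8 + 81.8 + 87.6 + 71.9 + 89.8 + 66.5 + 69.5 + 64.3 = 601.2
TFR = 601.2 / 1000 = 0.6012
GRR = 0.486 × 0.6012 = 0.29218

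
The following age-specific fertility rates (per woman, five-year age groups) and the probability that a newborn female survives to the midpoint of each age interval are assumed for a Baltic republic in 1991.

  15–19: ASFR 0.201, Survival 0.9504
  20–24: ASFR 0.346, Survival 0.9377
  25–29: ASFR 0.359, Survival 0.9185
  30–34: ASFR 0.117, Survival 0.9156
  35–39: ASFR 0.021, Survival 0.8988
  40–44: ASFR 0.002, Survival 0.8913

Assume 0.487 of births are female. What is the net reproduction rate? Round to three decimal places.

2.369

Proportion female at birth = 0.487.
Per-age-group product (5 × ASFR × survival probability):
  15–19: 5 × 0.201 × 0.9504 = 0.95515
  20–24: 5 × 0.346 × 0.9377 = 1.62222
  25–29: 5 × 0.359 × 0.9185 = 1.64871
  30–34: 5 × 0.117 × 0.9156 = 0.53563
  35–39: 5 × 0.021 × 0.8988 = 0.09437
  40–44: 5 × 0.002 × 0.8913 = 0.00891
Sum = 4.86499
NRR = 0.487 × 4.86499 = 2.36925
NRR > 1, so each generation more than replaces itself.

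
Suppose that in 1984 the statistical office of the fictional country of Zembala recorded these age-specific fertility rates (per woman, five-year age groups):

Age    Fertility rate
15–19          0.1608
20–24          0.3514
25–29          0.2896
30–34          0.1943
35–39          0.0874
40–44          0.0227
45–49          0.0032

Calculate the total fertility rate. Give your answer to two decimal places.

Sum of ASFRs = 0.1608 + 0.3514 + 0.2896 + 0.1943 + 0.0874 + 0.0227 + 0.0032 = 1.1094
TFR = 5 × 1.1094 = 5.547

5.55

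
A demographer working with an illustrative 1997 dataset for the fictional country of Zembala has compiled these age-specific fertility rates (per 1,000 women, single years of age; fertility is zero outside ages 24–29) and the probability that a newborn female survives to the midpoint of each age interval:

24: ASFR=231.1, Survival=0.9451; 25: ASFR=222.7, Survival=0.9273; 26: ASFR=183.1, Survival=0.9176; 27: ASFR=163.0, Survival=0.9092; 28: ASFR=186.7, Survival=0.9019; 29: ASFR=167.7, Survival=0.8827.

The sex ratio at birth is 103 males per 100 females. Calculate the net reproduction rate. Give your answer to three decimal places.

Proportion female at birth = 100 / (100 + 103) = 0.49261.
Survival-weighted fertility by age (1·fₓ·Sₓ):
  24: 1 × 231.1/1000 × 0.9451 = 0.21841
  25: 1 × 222.7/1000 × 0.9273 = 0.20651
  26: 1 × 183.1/1000 × 0.9176 = 0.16801
  27: 1 × 163.0/1000 × 0.9092 = 0.14820
  28: 1 × 186.7/1000 × 0.9019 = 0.16838
  29: 1 × 167.7/1000 × 0.8827 = 0.14803
Sum = 1.05754
NRR = 0.49261 × 1.05754 = 0.52095
An NRR under 1 implies long-run decline under these rates.

0.521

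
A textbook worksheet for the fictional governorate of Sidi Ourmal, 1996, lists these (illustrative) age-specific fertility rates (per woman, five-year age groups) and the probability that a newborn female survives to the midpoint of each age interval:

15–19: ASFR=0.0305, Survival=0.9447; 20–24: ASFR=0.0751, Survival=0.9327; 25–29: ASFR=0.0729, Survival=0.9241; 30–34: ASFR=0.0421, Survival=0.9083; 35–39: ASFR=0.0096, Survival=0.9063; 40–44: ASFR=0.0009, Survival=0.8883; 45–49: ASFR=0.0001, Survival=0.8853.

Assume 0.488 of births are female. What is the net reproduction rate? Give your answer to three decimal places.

Proportion female at birth = 0.488.
Per-age-group product (5 × ASFR × survival probability):
  15–19: 5 × 0.0305 × 0.9447 = 0.14407
  20–24: 5 × 0.0751 × 0.9327 = 0.35023
  25–29: 5 × 0.0729 × 0.9241 = 0.33683
  30–34: 5 × 0.0421 × 0.9083 = 0.19120
  35–39: 5 × 0.0096 × 0.9063 = 0.04350
  40–44: 5 × 0.0009 × 0.8883 = 0.00400
  45–49: 5 × 0.0001 × 0.8853 = 0.00044
Sum = 1.07027
NRR = 0.488 × 1.07027 = 0.52229

0.522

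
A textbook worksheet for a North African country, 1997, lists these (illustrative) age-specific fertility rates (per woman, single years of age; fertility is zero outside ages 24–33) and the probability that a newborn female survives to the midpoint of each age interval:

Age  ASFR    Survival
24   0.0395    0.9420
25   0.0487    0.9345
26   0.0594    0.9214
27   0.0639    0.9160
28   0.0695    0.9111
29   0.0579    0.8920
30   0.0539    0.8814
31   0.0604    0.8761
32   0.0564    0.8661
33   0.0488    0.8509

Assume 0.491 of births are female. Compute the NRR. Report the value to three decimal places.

Proportion female at birth = 0.491.
Per-age-group product (1 × ASFR × survival probability):
  24: 1 × 0.0395 × 0.9420 = 0.03721
  25: 1 × 0.0487 × 0.9345 = 0.04551
  26: 1 × 0.0594 × 0.9214 = 0.05473
  27: 1 × 0.0639 × 0.9160 = 0.05853
  28: 1 × 0.0695 × 0.9111 = 0.06332
  29: 1 × 0.0579 × 0.8920 = 0.05165
  30: 1 × 0.0539 × 0.8814 = 0.04751
  31: 1 × 0.0604 × 0.8761 = 0.05292
  32: 1 × 0.0564 × 0.8661 = 0.04885
  33: 1 × 0.0488 × 0.8509 = 0.04152
Sum = 0.50175
NRR = 0.491 × 0.50175 = 0.24636

0.246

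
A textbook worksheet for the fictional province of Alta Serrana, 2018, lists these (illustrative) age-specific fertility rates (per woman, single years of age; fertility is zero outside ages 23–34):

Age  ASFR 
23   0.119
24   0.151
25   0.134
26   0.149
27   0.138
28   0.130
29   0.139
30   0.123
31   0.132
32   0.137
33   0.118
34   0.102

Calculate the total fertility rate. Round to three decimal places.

1.572

Sum of ASFRs = 0.119 + 0.151 + 0.134 + 0.149 + 0.138 + 0.130 + 0.139 + 0.123 + 0.132 + 0.137 + 0.118 + 0.102 = 1.572
TFR = 1.572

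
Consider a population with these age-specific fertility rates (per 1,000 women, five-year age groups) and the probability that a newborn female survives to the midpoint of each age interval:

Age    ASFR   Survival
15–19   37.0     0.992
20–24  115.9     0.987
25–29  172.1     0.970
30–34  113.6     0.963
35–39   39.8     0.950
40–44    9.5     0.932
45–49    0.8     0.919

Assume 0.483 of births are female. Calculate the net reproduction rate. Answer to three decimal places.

Proportion female at birth = 0.483.
Survival-weighted fertility by age (5·fₓ·Sₓ):
  15–19: 5 × 37.0/1000 × 0.992 = 0.18352
  20–24: 5 × 115.9/1000 × 0.987 = 0.57197
  25–29: 5 × 172.1/1000 × 0.970 = 0.83469
  30–34: 5 × 113.6/1000 × 0.963 = 0.54698
  35–39: 5 × 39.8/1000 × 0.950 = 0.18905
  40–44: 5 × 9.5/1000 × 0.932 = 0.04427
  45–49: 5 × 0.8/1000 × 0.919 = 0.00368
Sum = 2.37416
NRR = 0.483 × 2.37416 = 1.14672
With NRR above 1 the population is above replacement fertility.

1.147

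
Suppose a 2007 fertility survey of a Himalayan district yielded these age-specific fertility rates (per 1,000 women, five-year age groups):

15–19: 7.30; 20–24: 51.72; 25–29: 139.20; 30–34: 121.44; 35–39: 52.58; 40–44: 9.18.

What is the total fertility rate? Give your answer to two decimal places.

1.91

Sum of ASFRs = 7.30 + 51.72 + 139.20 + 121.44 + 52.58 + 9.18 = 381.42
TFR = 5 × 381.42 / 1000 = 1.9071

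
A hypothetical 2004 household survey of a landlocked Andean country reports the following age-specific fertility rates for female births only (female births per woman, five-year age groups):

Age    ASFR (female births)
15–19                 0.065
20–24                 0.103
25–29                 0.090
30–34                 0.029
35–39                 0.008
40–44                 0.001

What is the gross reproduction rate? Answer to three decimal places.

Sum of female ASFRs = 0.065 + 0.103 + 0.090 + 0.029 + 0.008 + 0.001 = 0.296
GRR = 5 × 0.296 = 1.48

1.480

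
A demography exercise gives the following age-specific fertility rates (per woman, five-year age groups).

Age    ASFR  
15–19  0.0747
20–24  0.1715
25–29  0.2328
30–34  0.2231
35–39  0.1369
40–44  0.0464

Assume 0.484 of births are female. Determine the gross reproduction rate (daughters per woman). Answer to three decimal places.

2.143

Proportion female at birth = 0.484.
Sum of ASFRs = 0.0747 + 0.1715 + 0.2328 + 0.2231 + 0.1369 + 0.0464 = 0.8854
TFR = 5 × 0.8854 = 4.427
GRR = 0.484 × 4.427 = 2.14267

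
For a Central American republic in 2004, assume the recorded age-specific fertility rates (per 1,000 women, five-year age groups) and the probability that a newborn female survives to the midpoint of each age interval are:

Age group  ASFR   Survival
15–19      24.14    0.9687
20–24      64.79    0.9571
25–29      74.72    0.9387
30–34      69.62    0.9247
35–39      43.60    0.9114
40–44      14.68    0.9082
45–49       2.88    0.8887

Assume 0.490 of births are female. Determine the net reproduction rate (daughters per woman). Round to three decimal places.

Proportion female at birth = 0.490.
Each age group contributes 5 × ASFR × survival:
  15–19: 5 × 24.14/1000 × 0.9687 = 0.11692
  20–24: 5 × 64.79/1000 × 0.9571 = 0.31005
  25–29: 5 × 74.72/1000 × 0.9387 = 0.35070
  30–34: 5 × 69.62/1000 × 0.9247 = 0.32189
  35–39: 5 × 43.60/1000 × 0.9114 = 0.19869
  40–44: 5 × 14.68/1000 × 0.9082 = 0.06666
  45–49: 5 × 2.88/1000 × 0.8887 = 0.01280
Sum = 1.37771
NRR = 0.490 × 1.37771 = 0.67508
With NRR below 1 the population is below replacement fertility.

0.675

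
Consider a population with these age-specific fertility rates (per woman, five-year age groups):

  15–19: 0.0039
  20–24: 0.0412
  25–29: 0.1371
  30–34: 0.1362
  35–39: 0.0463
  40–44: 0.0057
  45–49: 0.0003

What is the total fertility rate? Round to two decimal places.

1.85

Sum of ASFRs = 0.0039 + 0.0412 + 0.1371 + 0.1362 + 0.0463 + 0.0057 + 0.0003 = 0.3707
TFR = 5 × 0.3707 = 1.8535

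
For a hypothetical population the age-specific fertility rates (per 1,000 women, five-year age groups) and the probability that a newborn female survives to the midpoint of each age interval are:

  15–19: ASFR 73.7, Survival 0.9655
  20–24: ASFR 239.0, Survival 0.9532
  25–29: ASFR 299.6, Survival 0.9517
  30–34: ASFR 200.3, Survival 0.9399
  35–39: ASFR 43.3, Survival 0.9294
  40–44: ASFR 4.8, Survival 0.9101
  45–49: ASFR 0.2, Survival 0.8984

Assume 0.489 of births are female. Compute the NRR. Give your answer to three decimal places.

1.998

Proportion female at birth = 0.489.
Weighting each age-specific rate by interval width and survival:
  15–19: 5 × 73.7/1000 × 0.9655 = 0.35579
  20–24: 5 × 239.0/1000 × 0.9532 = 1.13907
  25–29: 5 × 299.6/1000 × 0.9517 = 1.42565
  30–34: 5 × 200.3/1000 × 0.9399 = 0.94131
  35–39: 5 × 43.3/1000 × 0.9294 = 0.20122
  40–44: 5 × 4.8/1000 × 0.9101 = 0.02184
  45–49: 5 × 0.2/1000 × 0.8984 = 0.00090
Sum = 4.08578
NRR = 0.489 × 4.08578 = 1.99795
NRR > 1, so each generation more than replaces itself.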